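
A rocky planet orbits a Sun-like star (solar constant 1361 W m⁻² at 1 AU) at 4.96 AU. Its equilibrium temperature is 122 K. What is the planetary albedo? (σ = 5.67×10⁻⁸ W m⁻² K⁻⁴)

Flux at 4.96 AU: S = 1361/4.96² = 55.3 W m⁻².
From T_eq⁴ = S(1−A)/(4σ): 1−A = 4σT_eq⁴/S.
1−A = 4 × 5.67×10⁻⁸ × (122)⁴ / 55.3 = 0.908.

A ≈ 0.09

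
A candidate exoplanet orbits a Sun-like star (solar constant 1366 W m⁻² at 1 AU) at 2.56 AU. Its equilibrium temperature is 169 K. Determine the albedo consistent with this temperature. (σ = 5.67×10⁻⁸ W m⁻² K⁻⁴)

Flux at 2.56 AU: S = 1366/2.56² = 208 W m⁻².
From T_eq⁴ = S(1−A)/(4σ): 1−A = 4σT_eq⁴/S.
1−A = 4 × 5.67×10⁻⁸ × (169)⁴ / 208 = 0.888.

A ≈ 0.11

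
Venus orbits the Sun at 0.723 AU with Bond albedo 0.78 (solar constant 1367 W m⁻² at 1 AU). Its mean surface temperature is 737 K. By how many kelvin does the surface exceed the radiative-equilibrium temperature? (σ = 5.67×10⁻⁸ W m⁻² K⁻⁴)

S = 1367/0.723² = 2615 W m⁻².
T_eq = [S(1−A)/(4σ)]^(1/4) = [2615×0.22/(4×5.67×10⁻⁸)]^(1/4) = 224.4 K.
ΔT = T_surf − T_eq = 737 − 224.4.

ΔT ≈ 512.6 K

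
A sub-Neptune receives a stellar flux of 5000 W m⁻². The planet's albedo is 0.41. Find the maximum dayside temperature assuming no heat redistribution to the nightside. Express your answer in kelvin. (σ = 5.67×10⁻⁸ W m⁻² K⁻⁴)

T_ss ≈ 478 K

With no redistribution each surface element balances locally: S(1−A) = σT⁴.
T = [5000 × 0.59 / 5.67×10⁻⁸]^(1/4) = (5.20×10¹⁰)^(1/4) = 478 K.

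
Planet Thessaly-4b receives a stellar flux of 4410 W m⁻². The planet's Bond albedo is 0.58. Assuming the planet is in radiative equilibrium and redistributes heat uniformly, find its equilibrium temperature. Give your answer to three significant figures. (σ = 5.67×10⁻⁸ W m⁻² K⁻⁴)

T_eq ≈ 301 K

Energy balance: absorbed = emitted ⇒ πR²·S(1−A) = 4πR²·σT_eq⁴, so T_eq⁴ = S(1−A)/(4σ).
T_eq = [4410 × 0.42 / (4 × 5.67×10⁻⁸)]^(1/4) = (8.17×10⁹)^(1/4) = 301 K.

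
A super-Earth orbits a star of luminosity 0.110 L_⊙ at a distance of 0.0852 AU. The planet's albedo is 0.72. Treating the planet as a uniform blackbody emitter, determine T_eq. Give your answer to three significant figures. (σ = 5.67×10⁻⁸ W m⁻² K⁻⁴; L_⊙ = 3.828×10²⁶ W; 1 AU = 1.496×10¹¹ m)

T_eq ≈ 399 K

d = 0.0852 AU = 1.27×10¹⁰ m.
L = 0.110 × 3.828×10²⁶ = 4.21×10²⁵ W.
Flux: S = L/(4πd²) = 4.21×10²⁵/(4π×(1.27×10¹⁰)²) = 2.06×10⁴ W m⁻².
Energy balance: absorbed = emitted ⇒ πR²·S(1−A) = 4πR²·σT_eq⁴, so T_eq⁴ = S(1−A)/(4σ).
T_eq = [2.06×10⁴ × 0.28 / (4 × 5.67×10⁻⁸)]^(1/4) = (2.55×10¹⁰)^(1/4) = 399 K.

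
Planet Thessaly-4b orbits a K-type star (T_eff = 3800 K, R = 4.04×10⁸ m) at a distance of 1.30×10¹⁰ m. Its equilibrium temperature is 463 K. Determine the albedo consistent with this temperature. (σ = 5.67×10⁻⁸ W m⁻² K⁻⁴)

A ≈ 0.09

L = 4πR_⋆²σT_⋆⁴ = 4π(4.04×10⁸)² × 5.67×10⁻⁸ × (3800)⁴ = 2.42×10²⁵ W.
S = L/(4πd²) = 1.14×10⁴ W m⁻².
From T_eq⁴ = S(1−A)/(4σ): 1−A = 4σT_eq⁴/S.
1−A = 4 × 5.67×10⁻⁸ × (463)⁴ / 1.14×10⁴ = 0.913.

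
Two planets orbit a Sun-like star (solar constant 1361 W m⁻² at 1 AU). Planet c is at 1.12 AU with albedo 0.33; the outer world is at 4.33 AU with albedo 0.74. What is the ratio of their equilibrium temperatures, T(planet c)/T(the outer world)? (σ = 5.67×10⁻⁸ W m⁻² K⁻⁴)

T_eq = [S₀(1−A)/(4σd²)]^(1/4), so T ∝ (1−A)^(1/4) / √d.
T₁ = [1361×0.67/(4×5.67×10⁻⁸×1.12²)]^(1/4) = 237.94 K.
T₂ = [1361×0.26/(4×5.67×10⁻⁸×4.33²)]^(1/4) = 95.51 K.

T₁/T₂ ≈ 2.491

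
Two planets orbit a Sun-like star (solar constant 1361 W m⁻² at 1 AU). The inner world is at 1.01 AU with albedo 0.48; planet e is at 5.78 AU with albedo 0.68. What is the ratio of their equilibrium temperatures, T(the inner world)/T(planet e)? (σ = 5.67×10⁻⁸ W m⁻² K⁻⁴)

T₁/T₂ ≈ 2.701

T_eq = [S₀(1−A)/(4σd²)]^(1/4), so T ∝ (1−A)^(1/4) / √d.
T₁ = [1361×0.52/(4×5.67×10⁻⁸×1.01²)]^(1/4) = 235.18 K.
T₂ = [1361×0.32/(4×5.67×10⁻⁸×5.78²)]^(1/4) = 87.07 K.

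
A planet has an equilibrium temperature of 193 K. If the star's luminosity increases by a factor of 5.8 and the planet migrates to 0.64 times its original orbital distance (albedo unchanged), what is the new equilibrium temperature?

T_eq ≈ 374 K

T_eq ∝ L^(1/4) · d^(−1/2).
T′ = 193 × 5.8^(1/4) / 0.64^(1/2) = 374 K.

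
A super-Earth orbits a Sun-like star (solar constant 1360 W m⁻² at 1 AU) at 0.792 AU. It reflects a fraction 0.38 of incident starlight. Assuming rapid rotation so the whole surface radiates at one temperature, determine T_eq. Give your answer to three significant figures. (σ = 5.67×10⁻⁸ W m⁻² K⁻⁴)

Flux at 0.792 AU: S = 1360/0.792² = 2170 W m⁻².
Energy balance: absorbed = emitted ⇒ πR²·S(1−A) = 4πR²·σT_eq⁴, so T_eq⁴ = S(1−A)/(4σ).
T_eq = [2170 × 0.62 / (4 × 5.67×10⁻⁸)]^(1/4) = (5.93×10⁹)^(1/4) = 277 K.

T_eq ≈ 277 K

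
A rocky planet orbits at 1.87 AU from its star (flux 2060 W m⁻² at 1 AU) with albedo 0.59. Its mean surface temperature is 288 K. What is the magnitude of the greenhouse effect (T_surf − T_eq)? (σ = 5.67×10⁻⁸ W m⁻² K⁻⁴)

S = 2060/1.87² = 589.1 W m⁻².
T_eq = [S(1−A)/(4σ)]^(1/4) = [589.1×0.41/(4×5.67×10⁻⁸)]^(1/4) = 180.6 K.
ΔT = T_surf − T_eq = 288 − 180.6.

ΔT ≈ 107.4 K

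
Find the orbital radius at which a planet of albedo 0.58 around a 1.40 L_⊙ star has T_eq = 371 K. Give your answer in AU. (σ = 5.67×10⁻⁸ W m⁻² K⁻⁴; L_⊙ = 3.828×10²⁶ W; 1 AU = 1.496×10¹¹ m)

d ≈ 0.432 AU

L = 1.40 × 3.828×10²⁶ = 5.36×10²⁶ W.
From T_eq⁴ = L(1−A)/(16πσd²): d = √[L(1−A)/(16πσT_eq⁴)].
d = √[5.36×10²⁶ × 0.42 / (16π × 5.67×10⁻⁸ × (371)⁴)] = 6.46×10¹⁰ m = 0.432 AU.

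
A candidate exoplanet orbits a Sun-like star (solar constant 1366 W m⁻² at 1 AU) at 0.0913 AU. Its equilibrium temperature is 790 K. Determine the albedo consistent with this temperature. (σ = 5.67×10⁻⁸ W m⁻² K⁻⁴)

Flux at 0.0913 AU: S = 1366/0.0913² = 1.64×10⁵ W m⁻².
From T_eq⁴ = S(1−A)/(4σ): 1−A = 4σT_eq⁴/S.
1−A = 4 × 5.67×10⁻⁸ × (790)⁴ / 1.64×10⁵ = 0.539.

A ≈ 0.46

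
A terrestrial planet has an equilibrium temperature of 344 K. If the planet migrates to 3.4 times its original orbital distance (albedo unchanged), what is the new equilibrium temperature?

T_eq ∝ L^(1/4) · d^(−1/2).
T′ = 344 / 3.4^(1/2) = 187 K.

T_eq ≈ 187 K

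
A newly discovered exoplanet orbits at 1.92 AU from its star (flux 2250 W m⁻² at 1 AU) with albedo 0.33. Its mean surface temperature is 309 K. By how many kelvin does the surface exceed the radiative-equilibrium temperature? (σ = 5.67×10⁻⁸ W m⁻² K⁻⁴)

ΔT ≈ 102.9 K

S = 2250/1.92² = 610.4 W m⁻².
T_eq = [S(1−A)/(4σ)]^(1/4) = [610.4×0.67/(4×5.67×10⁻⁸)]^(1/4) = 206.1 K.
ΔT = T_surf − T_eq = 309 − 206.1.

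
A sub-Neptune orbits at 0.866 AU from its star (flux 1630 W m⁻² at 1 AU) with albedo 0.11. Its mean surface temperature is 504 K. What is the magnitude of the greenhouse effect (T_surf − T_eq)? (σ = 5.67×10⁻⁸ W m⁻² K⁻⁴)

ΔT ≈ 200.1 K

S = 1630/0.866² = 2173 W m⁻².
T_eq = [S(1−A)/(4σ)]^(1/4) = [2173×0.89/(4×5.67×10⁻⁸)]^(1/4) = 303.9 K.
ΔT = T_surf − T_eq = 504 − 303.9.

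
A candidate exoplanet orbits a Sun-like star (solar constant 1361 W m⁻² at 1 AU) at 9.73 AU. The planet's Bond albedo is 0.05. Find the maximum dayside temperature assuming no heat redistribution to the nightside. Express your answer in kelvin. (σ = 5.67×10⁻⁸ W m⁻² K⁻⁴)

Flux at 9.73 AU: S = 1361/9.73² = 14.4 W m⁻².
With no redistribution each surface element balances locally: S(1−A) = σT⁴.
T = [14.4 × 0.95 / 5.67×10⁻⁸]^(1/4) = (2.41×10⁸)^(1/4) = 125 K.

T_ss ≈ 125 K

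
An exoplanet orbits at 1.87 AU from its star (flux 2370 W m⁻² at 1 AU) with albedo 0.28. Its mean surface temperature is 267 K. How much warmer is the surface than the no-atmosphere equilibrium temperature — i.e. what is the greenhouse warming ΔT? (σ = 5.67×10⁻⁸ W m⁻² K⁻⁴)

ΔT ≈ 51.6 K

S = 2370/1.87² = 677.7 W m⁻².
T_eq = [S(1−A)/(4σ)]^(1/4) = [677.7×0.72/(4×5.67×10⁻⁸)]^(1/4) = 215.4 K.
ΔT = T_surf − T_eq = 267 − 215.4.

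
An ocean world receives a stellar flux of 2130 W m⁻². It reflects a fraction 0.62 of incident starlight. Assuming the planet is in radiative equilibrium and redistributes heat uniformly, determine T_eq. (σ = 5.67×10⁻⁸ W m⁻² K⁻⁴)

Energy balance: absorbed = emitted ⇒ πR²·S(1−A) = 4πR²·σT_eq⁴, so T_eq⁴ = S(1−A)/(4σ).
T_eq = [2130 × 0.38 / (4 × 5.67×10⁻⁸)]^(1/4) = (3.57×10⁹)^(1/4) = 244 K.

T_eq ≈ 244 K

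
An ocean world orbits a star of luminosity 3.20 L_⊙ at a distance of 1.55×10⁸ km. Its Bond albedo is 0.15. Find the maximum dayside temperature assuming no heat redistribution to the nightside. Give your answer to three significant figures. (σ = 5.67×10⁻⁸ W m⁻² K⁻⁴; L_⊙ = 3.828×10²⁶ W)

d = 1.55×10⁸ km = 1.55×10¹¹ m.
L = 3.20 × 3.828×10²⁶ = 1.22×10²⁷ W.
Flux: S = L/(4πd²) = 1.22×10²⁷/(4π×(1.55×10¹¹)²) = 4060 W m⁻².
With no redistribution each surface element balances locally: S(1−A) = σT⁴.
T = [4060 × 0.85 / 5.67×10⁻⁸]^(1/4) = (6.08×10¹⁰)^(1/4) = 497 K.

T_ss ≈ 497 K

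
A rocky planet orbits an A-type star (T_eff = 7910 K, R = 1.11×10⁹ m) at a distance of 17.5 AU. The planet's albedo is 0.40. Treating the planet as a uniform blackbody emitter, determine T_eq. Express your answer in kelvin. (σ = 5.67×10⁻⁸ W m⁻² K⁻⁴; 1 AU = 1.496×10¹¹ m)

d = 17.5 AU = 2.62×10¹² m.
L = 4πR_⋆²σT_⋆⁴ = 4π(1.11×10⁹)² × 5.67×10⁻⁸ × (7910)⁴ = 3.44×10²⁷ W.
S = L/(4πd²) = 39.9 W m⁻².
Energy balance: absorbed = emitted ⇒ πR²·S(1−A) = 4πR²·σT_eq⁴, so T_eq⁴ = S(1−A)/(4σ).
T_eq = [39.9 × 0.60 / (4 × 5.67×10⁻⁸)]^(1/4) = (1.06×10⁸)^(1/4) = 101 K.

T_eq ≈ 101 K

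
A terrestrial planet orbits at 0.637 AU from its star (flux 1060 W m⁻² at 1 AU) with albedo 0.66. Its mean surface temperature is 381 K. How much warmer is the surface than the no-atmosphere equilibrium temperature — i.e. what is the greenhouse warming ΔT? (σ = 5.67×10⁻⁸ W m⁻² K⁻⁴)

ΔT ≈ 130.8 K

S = 1060/0.637² = 2612 W m⁻².
T_eq = [S(1−A)/(4σ)]^(1/4) = [2612×0.34/(4×5.67×10⁻⁸)]^(1/4) = 250.2 K.
ΔT = T_surf − T_eq = 381 − 250.2.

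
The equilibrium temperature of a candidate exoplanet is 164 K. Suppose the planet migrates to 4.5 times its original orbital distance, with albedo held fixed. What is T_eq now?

T_eq ∝ L^(1/4) · d^(−1/2).
T′ = 164 / 4.5^(1/2) = 77.3 K.

T_eq ≈ 77.3 K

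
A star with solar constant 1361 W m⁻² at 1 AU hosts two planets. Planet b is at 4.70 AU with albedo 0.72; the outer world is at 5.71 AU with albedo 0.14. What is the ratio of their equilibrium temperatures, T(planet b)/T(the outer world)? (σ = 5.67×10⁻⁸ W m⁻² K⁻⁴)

T_eq = [S₀(1−A)/(4σd²)]^(1/4), so T ∝ (1−A)^(1/4) / √d.
T₁ = [1361×0.28/(4×5.67×10⁻⁸×4.70²)]^(1/4) = 93.39 K.
T₂ = [1361×0.86/(4×5.67×10⁻⁸×5.71²)]^(1/4) = 112.17 K.

T₁/T₂ ≈ 0.833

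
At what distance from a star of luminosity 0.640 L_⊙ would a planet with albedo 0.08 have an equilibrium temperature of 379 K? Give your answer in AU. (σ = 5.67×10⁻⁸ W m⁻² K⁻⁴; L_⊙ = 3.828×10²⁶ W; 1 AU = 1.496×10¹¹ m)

d ≈ 0.414 AU

L = 0.640 × 3.828×10²⁶ = 2.45×10²⁶ W.
From T_eq⁴ = L(1−A)/(16πσd²): d = √[L(1−A)/(16πσT_eq⁴)].
d = √[2.45×10²⁶ × 0.92 / (16π × 5.67×10⁻⁸ × (379)⁴)] = 6.19×10¹⁰ m = 0.414 AU.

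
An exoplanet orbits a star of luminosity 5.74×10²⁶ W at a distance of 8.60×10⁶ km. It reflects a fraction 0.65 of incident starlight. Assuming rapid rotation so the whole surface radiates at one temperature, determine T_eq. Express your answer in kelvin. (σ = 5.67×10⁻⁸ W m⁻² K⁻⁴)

T_eq ≈ 988 K

d = 8.60×10⁶ km = 8.60×10⁹ m.
Flux: S = L/(4πd²) = 5.74×10²⁶/(4π×(8.60×10⁹)²) = 6.18×10⁵ W m⁻².
Energy balance: absorbed = emitted ⇒ πR²·S(1−A) = 4πR²·σT_eq⁴, so T_eq⁴ = S(1−A)/(4σ).
T_eq = [6.18×10⁵ × 0.35 / (4 × 5.67×10⁻⁸)]^(1/4) = (9.53×10¹¹)^(1/4) = 988 K.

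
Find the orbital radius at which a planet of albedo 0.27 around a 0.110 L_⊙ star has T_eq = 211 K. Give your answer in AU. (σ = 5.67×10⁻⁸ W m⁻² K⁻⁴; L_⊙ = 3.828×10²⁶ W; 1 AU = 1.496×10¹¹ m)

L = 0.110 × 3.828×10²⁶ = 4.21×10²⁵ W.
From T_eq⁴ = L(1−A)/(16πσd²): d = √[L(1−A)/(16πσT_eq⁴)].
d = √[4.21×10²⁵ × 0.73 / (16π × 5.67×10⁻⁸ × (211)⁴)] = 7.38×10¹⁰ m = 0.493 AU.

d ≈ 0.493 AU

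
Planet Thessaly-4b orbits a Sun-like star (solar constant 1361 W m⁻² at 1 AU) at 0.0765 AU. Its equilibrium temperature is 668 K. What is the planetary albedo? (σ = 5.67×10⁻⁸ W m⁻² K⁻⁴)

A ≈ 0.81

Flux at 0.0765 AU: S = 1361/0.0765² = 2.33×10⁵ W m⁻².
From T_eq⁴ = S(1−A)/(4σ): 1−A = 4σT_eq⁴/S.
1−A = 4 × 5.67×10⁻⁸ × (668)⁴ / 2.33×10⁵ = 0.194.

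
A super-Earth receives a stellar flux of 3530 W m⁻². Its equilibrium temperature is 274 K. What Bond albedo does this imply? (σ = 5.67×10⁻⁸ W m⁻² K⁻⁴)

From T_eq⁴ = S(1−A)/(4σ): 1−A = 4σT_eq⁴/S.
1−A = 4 × 5.67×10⁻⁸ × (274)⁴ / 3530 = 0.362.

A ≈ 0.64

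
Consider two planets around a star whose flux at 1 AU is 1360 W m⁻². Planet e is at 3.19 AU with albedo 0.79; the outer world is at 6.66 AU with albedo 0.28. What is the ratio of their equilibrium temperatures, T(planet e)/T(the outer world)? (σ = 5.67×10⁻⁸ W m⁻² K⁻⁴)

T_eq = [S₀(1−A)/(4σd²)]^(1/4), so T ∝ (1−A)^(1/4) / √d.
T₁ = [1360×0.21/(4×5.67×10⁻⁸×3.19²)]^(1/4) = 105.47 K.
T₂ = [1360×0.72/(4×5.67×10⁻⁸×6.66²)]^(1/4) = 99.33 K.

T₁/T₂ ≈ 1.062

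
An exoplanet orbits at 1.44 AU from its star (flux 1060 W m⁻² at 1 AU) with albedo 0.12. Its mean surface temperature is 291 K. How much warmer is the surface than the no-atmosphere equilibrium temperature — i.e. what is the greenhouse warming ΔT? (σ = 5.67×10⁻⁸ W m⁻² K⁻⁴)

ΔT ≈ 80.0 K

S = 1060/1.44² = 511.2 W m⁻².
T_eq = [S(1−A)/(4σ)]^(1/4) = [511.2×0.88/(4×5.67×10⁻⁸)]^(1/4) = 211.0 K.
ΔT = T_surf − T_eq = 291 − 211.0.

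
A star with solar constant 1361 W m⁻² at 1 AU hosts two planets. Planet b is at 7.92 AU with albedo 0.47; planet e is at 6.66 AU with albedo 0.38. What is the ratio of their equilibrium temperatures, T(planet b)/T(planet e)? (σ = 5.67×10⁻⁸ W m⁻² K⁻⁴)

T_eq = [S₀(1−A)/(4σd²)]^(1/4), so T ∝ (1−A)^(1/4) / √d.
T₁ = [1361×0.53/(4×5.67×10⁻⁸×7.92²)]^(1/4) = 84.38 K.
T₂ = [1361×0.62/(4×5.67×10⁻⁸×6.66²)]^(1/4) = 95.70 K.

T₁/T₂ ≈ 0.882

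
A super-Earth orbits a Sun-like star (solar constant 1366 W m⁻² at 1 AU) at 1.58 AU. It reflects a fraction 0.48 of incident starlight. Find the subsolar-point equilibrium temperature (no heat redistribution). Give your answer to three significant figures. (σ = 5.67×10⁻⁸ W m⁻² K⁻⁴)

Flux at 1.58 AU: S = 1366/1.58² = 547 W m⁻².
At the subsolar point the surface absorbs S(1−A) and emits σT⁴ per unit area — no factor of 4, since only the local patch is in balance.
T = [547 × 0.52 / 5.67×10⁻⁸]^(1/4) = (5.02×10⁹)^(1/4) = 266 K.

T_ss ≈ 266 K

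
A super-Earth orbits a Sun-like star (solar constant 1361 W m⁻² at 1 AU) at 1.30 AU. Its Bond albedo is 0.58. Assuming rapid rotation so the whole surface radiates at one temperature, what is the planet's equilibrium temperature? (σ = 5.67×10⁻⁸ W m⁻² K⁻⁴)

T_eq ≈ 197 K

Flux at 1.30 AU: S = 1361/1.30² = 805 W m⁻².
Energy balance: absorbed = emitted ⇒ πR²·S(1−A) = 4πR²·σT_eq⁴, so T_eq⁴ = S(1−A)/(4σ).
T_eq = [805 × 0.42 / (4 × 5.67×10⁻⁸)]^(1/4) = (1.49×10⁹)^(1/4) = 197 K.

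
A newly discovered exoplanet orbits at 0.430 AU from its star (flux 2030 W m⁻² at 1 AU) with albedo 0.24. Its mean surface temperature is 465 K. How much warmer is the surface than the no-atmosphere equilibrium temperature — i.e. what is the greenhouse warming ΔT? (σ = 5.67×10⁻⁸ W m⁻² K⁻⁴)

ΔT ≈ 27.0 K

S = 2030/0.430² = 1.098×10⁴ W m⁻².
T_eq = [S(1−A)/(4σ)]^(1/4) = [1.098×10⁴×0.76/(4×5.67×10⁻⁸)]^(1/4) = 438.0 K.
ΔT = T_surf − T_eq = 465 − 438.0.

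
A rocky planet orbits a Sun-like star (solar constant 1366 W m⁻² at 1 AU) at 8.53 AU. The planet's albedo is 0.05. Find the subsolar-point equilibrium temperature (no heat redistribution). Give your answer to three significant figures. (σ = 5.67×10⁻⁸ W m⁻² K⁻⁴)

Flux at 8.53 AU: S = 1366/8.53² = 18.8 W m⁻².
At the subsolar point the surface absorbs S(1−A) and emits σT⁴ per unit area — no factor of 4, since only the local patch is in balance.
T = [18.8 × 0.95 / 5.67×10⁻⁸]^(1/4) = (3.15×10⁸)^(1/4) = 133 K.

T_ss ≈ 133 K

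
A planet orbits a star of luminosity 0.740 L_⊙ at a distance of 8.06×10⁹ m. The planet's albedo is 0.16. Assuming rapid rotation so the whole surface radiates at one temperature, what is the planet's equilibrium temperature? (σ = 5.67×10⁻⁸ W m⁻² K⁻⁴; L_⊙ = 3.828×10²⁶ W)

T_eq ≈ 1060 K

L = 0.740 × 3.828×10²⁶ = 2.83×10²⁶ W.
Flux: S = L/(4πd²) = 2.83×10²⁶/(4π×(8.06×10⁹)²) = 3.47×10⁵ W m⁻².
Energy balance: absorbed = emitted ⇒ πR²·S(1−A) = 4πR²·σT_eq⁴, so T_eq⁴ = S(1−A)/(4σ).
T_eq = [3.47×10⁵ × 0.84 / (4 × 5.67×10⁻⁸)]^(1/4) = (1.29×10¹²)^(1/4) = 1060 K.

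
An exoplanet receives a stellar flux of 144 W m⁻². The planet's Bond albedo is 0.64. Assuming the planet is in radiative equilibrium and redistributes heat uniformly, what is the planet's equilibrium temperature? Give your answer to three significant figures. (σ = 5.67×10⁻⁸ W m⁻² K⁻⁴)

T_eq ≈ 123 K

Energy balance: absorbed = emitted ⇒ πR²·S(1−A) = 4πR²·σT_eq⁴, so T_eq⁴ = S(1−A)/(4σ).
T_eq = [144 × 0.36 / (4 × 5.67×10⁻⁸)]^(1/4) = (2.29×10⁸)^(1/4) = 123 K.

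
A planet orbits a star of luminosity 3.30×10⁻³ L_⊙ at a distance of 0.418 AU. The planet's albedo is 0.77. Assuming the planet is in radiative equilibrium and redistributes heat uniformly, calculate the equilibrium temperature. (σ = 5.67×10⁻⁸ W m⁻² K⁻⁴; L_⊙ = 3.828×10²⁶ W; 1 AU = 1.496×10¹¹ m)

d = 0.418 AU = 6.25×10¹⁰ m.
L = 3.30×10⁻³ × 3.828×10²⁶ = 1.26×10²⁴ W.
Flux: S = L/(4πd²) = 1.26×10²⁴/(4π×(6.25×10¹⁰)²) = 25.7 W m⁻².
Energy balance: absorbed = emitted ⇒ πR²·S(1−A) = 4πR²·σT_eq⁴, so T_eq⁴ = S(1−A)/(4σ).
T_eq = [25.7 × 0.23 / (4 × 5.67×10⁻⁸)]^(1/4) = (2.61×10⁷)^(1/4) = 71.5 K.

T_eq ≈ 71.5 K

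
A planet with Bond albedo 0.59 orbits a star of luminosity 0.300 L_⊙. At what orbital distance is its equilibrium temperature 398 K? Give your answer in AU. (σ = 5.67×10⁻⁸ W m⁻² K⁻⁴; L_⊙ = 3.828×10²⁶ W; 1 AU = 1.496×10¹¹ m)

d ≈ 0.172 AU

L = 0.300 × 3.828×10²⁶ = 1.15×10²⁶ W.
From T_eq⁴ = L(1−A)/(16πσd²): d = √[L(1−A)/(16πσT_eq⁴)].
d = √[1.15×10²⁶ × 0.41 / (16π × 5.67×10⁻⁸ × (398)⁴)] = 2.57×10¹⁰ m = 0.172 AU.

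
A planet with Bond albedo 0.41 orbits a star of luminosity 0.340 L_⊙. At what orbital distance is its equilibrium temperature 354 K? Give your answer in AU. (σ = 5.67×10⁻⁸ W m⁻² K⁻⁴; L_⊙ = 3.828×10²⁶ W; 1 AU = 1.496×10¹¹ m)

d ≈ 0.277 AU

L = 0.340 × 3.828×10²⁶ = 1.30×10²⁶ W.
From T_eq⁴ = L(1−A)/(16πσd²): d = √[L(1−A)/(16πσT_eq⁴)].
d = √[1.30×10²⁶ × 0.59 / (16π × 5.67×10⁻⁸ × (354)⁴)] = 4.14×10¹⁰ m = 0.277 AU.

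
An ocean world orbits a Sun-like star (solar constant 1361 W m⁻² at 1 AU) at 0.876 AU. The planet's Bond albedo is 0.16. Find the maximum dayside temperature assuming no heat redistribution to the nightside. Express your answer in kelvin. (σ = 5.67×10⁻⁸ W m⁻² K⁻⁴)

T_ss ≈ 403 K

Flux at 0.876 AU: S = 1361/0.876² = 1770 W m⁻².
With no redistribution each surface element balances locally: S(1−A) = σT⁴.
T = [1770 × 0.84 / 5.67×10⁻⁸]^(1/4) = (2.63×10¹⁰)^(1/4) = 403 K.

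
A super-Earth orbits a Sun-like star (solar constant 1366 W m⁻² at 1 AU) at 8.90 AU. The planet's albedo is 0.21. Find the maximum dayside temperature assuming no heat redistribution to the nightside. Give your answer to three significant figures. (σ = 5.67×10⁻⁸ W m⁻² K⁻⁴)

T_ss ≈ 125 K

Flux at 8.90 AU: S = 1366/8.90² = 17.2 W m⁻².
With no redistribution each surface element balances locally: S(1−A) = σT⁴.
T = [17.2 × 0.79 / 5.67×10⁻⁸]^(1/4) = (2.40×10⁸)^(1/4) = 125 K.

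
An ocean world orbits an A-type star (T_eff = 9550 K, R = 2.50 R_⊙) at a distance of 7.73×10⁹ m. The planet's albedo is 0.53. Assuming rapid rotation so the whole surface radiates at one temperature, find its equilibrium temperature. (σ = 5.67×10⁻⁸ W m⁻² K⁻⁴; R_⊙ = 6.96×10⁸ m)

R_⋆ = 2.50 × 6.96×10⁸ = 1.74×10⁹ m.
L = 4πR_⋆²σT_⋆⁴ = 4π(1.74×10⁹)² × 5.67×10⁻⁸ × (9550)⁴ = 1.79×10²⁸ W.
S = L/(4πd²) = 2.39×10⁷ W m⁻².
Energy balance: absorbed = emitted ⇒ πR²·S(1−A) = 4πR²·σT_eq⁴, so T_eq⁴ = S(1−A)/(4σ).
T_eq = [2.39×10⁷ × 0.47 / (4 × 5.67×10⁻⁸)]^(1/4) = (4.95×10¹³)^(1/4) = 2650 K.

T_eq ≈ 2650 K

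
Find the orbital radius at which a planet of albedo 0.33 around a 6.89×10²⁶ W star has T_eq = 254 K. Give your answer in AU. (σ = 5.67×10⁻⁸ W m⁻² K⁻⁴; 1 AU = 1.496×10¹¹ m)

d ≈ 1.32 AU

From T_eq⁴ = L(1−A)/(16πσd²): d = √[L(1−A)/(16πσT_eq⁴)].
d = √[6.89×10²⁶ × 0.67 / (16π × 5.67×10⁻⁸ × (254)⁴)] = 1.97×10¹¹ m = 1.32 AU.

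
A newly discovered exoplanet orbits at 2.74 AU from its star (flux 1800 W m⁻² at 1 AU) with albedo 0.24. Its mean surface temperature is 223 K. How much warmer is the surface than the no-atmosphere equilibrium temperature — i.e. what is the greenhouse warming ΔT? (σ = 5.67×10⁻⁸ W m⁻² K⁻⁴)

S = 1800/2.74² = 239.8 W m⁻².
T_eq = [S(1−A)/(4σ)]^(1/4) = [239.8×0.76/(4×5.67×10⁻⁸)]^(1/4) = 168.4 K.
ΔT = T_surf − T_eq = 223 − 168.4.

ΔT ≈ 54.6 K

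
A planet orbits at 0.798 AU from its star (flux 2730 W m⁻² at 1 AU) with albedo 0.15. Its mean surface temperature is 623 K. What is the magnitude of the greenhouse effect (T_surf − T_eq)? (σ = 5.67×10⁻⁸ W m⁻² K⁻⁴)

ΔT ≈ 267.0 K

S = 2730/0.798² = 4287 W m⁻².
T_eq = [S(1−A)/(4σ)]^(1/4) = [4287×0.85/(4×5.67×10⁻⁸)]^(1/4) = 356.0 K.
ΔT = T_surf − T_eq = 623 − 356.0.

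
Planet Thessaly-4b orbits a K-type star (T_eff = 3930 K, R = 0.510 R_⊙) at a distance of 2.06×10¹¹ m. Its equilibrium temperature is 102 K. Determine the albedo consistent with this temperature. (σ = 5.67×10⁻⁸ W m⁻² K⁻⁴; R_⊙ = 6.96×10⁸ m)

R_⋆ = 0.510 × 6.96×10⁸ = 3.55×10⁸ m.
L = 4πR_⋆²σT_⋆⁴ = 4π(3.55×10⁸)² × 5.67×10⁻⁸ × (3930)⁴ = 2.14×10²⁵ W.
S = L/(4πd²) = 40.2 W m⁻².
From T_eq⁴ = S(1−A)/(4σ): 1−A = 4σT_eq⁴/S.
1−A = 4 × 5.67×10⁻⁸ × (102)⁴ / 40.2 = 0.611.

A ≈ 0.39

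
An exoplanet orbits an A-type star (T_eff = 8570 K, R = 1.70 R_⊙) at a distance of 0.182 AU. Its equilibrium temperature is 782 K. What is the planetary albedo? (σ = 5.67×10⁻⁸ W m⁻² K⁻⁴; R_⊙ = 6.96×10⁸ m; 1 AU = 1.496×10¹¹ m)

R_⋆ = 1.70 × 6.96×10⁸ = 1.18×10⁹ m.
d = 0.182 AU = 2.72×10¹⁰ m.
L = 4πR_⋆²σT_⋆⁴ = 4π(1.18×10⁹)² × 5.67×10⁻⁸ × (8570)⁴ = 5.38×10²⁷ W.
S = L/(4πd²) = 5.78×10⁵ W m⁻².
From T_eq⁴ = S(1−A)/(4σ): 1−A = 4σT_eq⁴/S.
1−A = 4 × 5.67×10⁻⁸ × (782)⁴ / 5.78×10⁵ = 0.147.

A ≈ 0.85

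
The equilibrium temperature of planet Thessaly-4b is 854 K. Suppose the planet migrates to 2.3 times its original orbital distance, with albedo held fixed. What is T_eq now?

T_eq ≈ 563 K

T_eq ∝ L^(1/4) · d^(−1/2).
T′ = 854 / 2.3^(1/2) = 563 K.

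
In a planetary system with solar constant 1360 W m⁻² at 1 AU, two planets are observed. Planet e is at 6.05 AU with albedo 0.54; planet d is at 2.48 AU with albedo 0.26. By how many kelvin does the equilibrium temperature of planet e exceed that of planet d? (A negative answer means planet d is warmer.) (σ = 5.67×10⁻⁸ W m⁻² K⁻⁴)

T_eq = [S₀(1−A)/(4σd²)]^(1/4), so T ∝ (1−A)^(1/4) / √d.
T₁ = [1360×0.46/(4×5.67×10⁻⁸×6.05²)]^(1/4) = 93.17 K.
T₂ = [1360×0.74/(4×5.67×10⁻⁸×2.48²)]^(1/4) = 163.89 K.

ΔT ≈ -70.7 K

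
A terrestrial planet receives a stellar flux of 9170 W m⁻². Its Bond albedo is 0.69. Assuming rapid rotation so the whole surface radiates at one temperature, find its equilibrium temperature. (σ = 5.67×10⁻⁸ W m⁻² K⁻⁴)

T_eq ≈ 335 K

Energy balance: absorbed = emitted ⇒ πR²·S(1−A) = 4πR²·σT_eq⁴, so T_eq⁴ = S(1−A)/(4σ).
T_eq = [9170 × 0.31 / (4 × 5.67×10⁻⁸)]^(1/4) = (1.25×10¹⁰)^(1/4) = 335 K.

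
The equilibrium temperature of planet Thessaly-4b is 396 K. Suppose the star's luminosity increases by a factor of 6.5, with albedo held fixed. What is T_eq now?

T_eq ≈ 632 K

T_eq ∝ L^(1/4) · d^(−1/2).
T′ = 396 × 6.5^(1/4) = 632 K.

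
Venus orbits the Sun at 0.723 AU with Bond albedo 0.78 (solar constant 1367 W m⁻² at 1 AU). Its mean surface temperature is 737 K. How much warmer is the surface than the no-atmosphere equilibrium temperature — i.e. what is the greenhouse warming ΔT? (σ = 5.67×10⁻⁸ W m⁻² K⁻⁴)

S = 1367/0.723² = 2615 W m⁻².
T_eq = [S(1−A)/(4σ)]^(1/4) = [2615×0.22/(4×5.67×10⁻⁸)]^(1/4) = 224.4 K.
ΔT = T_surf − T_eq = 737 − 224.4.

ΔT ≈ 512.6 K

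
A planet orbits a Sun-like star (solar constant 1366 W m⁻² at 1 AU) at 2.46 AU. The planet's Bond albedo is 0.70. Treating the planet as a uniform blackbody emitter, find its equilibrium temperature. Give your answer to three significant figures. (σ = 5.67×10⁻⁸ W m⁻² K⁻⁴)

T_eq ≈ 131 K

Flux at 2.46 AU: S = 1366/2.46² = 226 W m⁻².
Energy balance: absorbed = emitted ⇒ πR²·S(1−A) = 4πR²·σT_eq⁴, so T_eq⁴ = S(1−A)/(4σ).
T_eq = [226 × 0.30 / (4 × 5.67×10⁻⁸)]^(1/4) = (2.99×10⁸)^(1/4) = 131 K.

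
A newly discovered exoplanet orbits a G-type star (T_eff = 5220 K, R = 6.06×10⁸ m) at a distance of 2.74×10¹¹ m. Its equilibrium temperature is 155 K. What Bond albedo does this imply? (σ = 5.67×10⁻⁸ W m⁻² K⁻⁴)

A ≈ 0.36

L = 4πR_⋆²σT_⋆⁴ = 4π(6.06×10⁸)² × 5.67×10⁻⁸ × (5220)⁴ = 1.94×10²⁶ W.
S = L/(4πd²) = 206 W m⁻².
From T_eq⁴ = S(1−A)/(4σ): 1−A = 4σT_eq⁴/S.
1−A = 4 × 5.67×10⁻⁸ × (155)⁴ / 206 = 0.636.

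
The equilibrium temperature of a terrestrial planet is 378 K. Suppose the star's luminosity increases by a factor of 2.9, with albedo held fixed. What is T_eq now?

T_eq ≈ 493 K

T_eq ∝ L^(1/4) · d^(−1/2).
T′ = 378 × 2.9^(1/4) = 493 K.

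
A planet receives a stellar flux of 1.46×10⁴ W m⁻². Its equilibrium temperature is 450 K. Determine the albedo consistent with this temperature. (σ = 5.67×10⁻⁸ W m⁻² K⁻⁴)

A ≈ 0.36

From T_eq⁴ = S(1−A)/(4σ): 1−A = 4σT_eq⁴/S.
1−A = 4 × 5.67×10⁻⁸ × (450)⁴ / 1.46×10⁴ = 0.637.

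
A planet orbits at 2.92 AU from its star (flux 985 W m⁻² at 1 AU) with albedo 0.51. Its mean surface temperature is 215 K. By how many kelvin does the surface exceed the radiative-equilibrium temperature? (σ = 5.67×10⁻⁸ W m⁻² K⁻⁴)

S = 985/2.92² = 115.5 W m⁻².
T_eq = [S(1−A)/(4σ)]^(1/4) = [115.5×0.49/(4×5.67×10⁻⁸)]^(1/4) = 125.7 K.
ΔT = T_surf − T_eq = 215 − 125.7.

ΔT ≈ 89.3 K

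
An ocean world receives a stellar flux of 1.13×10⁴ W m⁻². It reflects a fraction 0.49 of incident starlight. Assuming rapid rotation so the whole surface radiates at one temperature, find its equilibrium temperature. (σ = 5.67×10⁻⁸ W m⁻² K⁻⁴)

T_eq ≈ 399 K

Energy balance: absorbed = emitted ⇒ πR²·S(1−A) = 4πR²·σT_eq⁴, so T_eq⁴ = S(1−A)/(4σ).
T_eq = [1.13×10⁴ × 0.51 / (4 × 5.67×10⁻⁸)]^(1/4) = (2.54×10¹⁰)^(1/4) = 399 K.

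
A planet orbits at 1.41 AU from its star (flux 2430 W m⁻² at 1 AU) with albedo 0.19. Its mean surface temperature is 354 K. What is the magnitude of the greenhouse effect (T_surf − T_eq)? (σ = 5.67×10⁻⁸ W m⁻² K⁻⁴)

ΔT ≈ 97.0 K

S = 2430/1.41² = 1222 W m⁻².
T_eq = [S(1−A)/(4σ)]^(1/4) = [1222×0.81/(4×5.67×10⁻⁸)]^(1/4) = 257.0 K.
ΔT = T_surf − T_eq = 354 − 257.0.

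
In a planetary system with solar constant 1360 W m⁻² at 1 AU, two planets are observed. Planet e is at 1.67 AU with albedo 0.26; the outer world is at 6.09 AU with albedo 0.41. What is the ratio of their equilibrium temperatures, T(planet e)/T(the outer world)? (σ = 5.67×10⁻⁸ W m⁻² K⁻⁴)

T₁/T₂ ≈ 2.021

T_eq = [S₀(1−A)/(4σd²)]^(1/4), so T ∝ (1−A)^(1/4) / √d.
T₁ = [1360×0.74/(4×5.67×10⁻⁸×1.67²)]^(1/4) = 199.72 K.
T₂ = [1360×0.59/(4×5.67×10⁻⁸×6.09²)]^(1/4) = 98.83 K.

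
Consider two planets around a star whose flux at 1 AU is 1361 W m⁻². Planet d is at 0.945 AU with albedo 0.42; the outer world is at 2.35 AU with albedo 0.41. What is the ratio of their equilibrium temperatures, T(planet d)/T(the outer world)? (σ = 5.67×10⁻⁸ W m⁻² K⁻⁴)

T₁/T₂ ≈ 1.570

T_eq = [S₀(1−A)/(4σd²)]^(1/4), so T ∝ (1−A)^(1/4) / √d.
T₁ = [1361×0.58/(4×5.67×10⁻⁸×0.945²)]^(1/4) = 249.86 K.
T₂ = [1361×0.59/(4×5.67×10⁻⁸×2.35²)]^(1/4) = 159.12 K.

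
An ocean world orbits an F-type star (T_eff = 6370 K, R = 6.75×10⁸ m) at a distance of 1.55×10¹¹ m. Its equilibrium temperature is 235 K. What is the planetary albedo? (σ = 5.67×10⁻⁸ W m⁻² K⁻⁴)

A ≈ 0.61

L = 4πR_⋆²σT_⋆⁴ = 4π(6.75×10⁸)² × 5.67×10⁻⁸ × (6370)⁴ = 5.35×10²⁶ W.
S = L/(4πd²) = 1770 W m⁻².
From T_eq⁴ = S(1−A)/(4σ): 1−A = 4σT_eq⁴/S.
1−A = 4 × 5.67×10⁻⁸ × (235)⁴ / 1770 = 0.391.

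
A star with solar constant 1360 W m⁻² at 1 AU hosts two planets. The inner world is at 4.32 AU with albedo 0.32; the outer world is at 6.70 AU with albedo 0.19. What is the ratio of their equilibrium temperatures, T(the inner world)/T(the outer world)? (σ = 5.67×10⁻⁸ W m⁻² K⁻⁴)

T_eq = [S₀(1−A)/(4σd²)]^(1/4), so T ∝ (1−A)^(1/4) / √d.
T₁ = [1360×0.68/(4×5.67×10⁻⁸×4.32²)]^(1/4) = 121.58 K.
T₂ = [1360×0.81/(4×5.67×10⁻⁸×6.70²)]^(1/4) = 101.99 K.

T₁/T₂ ≈ 1.192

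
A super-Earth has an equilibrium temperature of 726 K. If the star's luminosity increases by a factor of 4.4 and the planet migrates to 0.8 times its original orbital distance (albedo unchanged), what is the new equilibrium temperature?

T_eq ≈ 1180 K

T_eq ∝ L^(1/4) · d^(−1/2).
T′ = 726 × 4.4^(1/4) / 0.8^(1/2) = 1180 K.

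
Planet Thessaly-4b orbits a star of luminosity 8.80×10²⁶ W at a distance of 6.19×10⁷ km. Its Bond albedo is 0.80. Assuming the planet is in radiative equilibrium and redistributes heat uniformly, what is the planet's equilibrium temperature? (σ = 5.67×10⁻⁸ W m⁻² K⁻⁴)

T_eq ≈ 356 K

d = 6.19×10⁷ km = 6.19×10¹⁰ m.
Flux: S = L/(4πd²) = 8.80×10²⁶/(4π×(6.19×10¹⁰)²) = 1.83×10⁴ W m⁻².
Energy balance: absorbed = emitted ⇒ πR²·S(1−A) = 4πR²·σT_eq⁴, so T_eq⁴ = S(1−A)/(4σ).
T_eq = [1.83×10⁴ × 0.20 / (4 × 5.67×10⁻⁸)]^(1/4) = (1.61×10¹⁰)^(1/4) = 356 K.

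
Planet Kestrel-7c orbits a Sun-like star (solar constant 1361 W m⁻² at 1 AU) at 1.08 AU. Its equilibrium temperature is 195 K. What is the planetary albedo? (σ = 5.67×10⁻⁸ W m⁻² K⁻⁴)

A ≈ 0.72

Flux at 1.08 AU: S = 1361/1.08² = 1170 W m⁻².
From T_eq⁴ = S(1−A)/(4σ): 1−A = 4σT_eq⁴/S.
1−A = 4 × 5.67×10⁻⁸ × (195)⁴ / 1170 = 0.281.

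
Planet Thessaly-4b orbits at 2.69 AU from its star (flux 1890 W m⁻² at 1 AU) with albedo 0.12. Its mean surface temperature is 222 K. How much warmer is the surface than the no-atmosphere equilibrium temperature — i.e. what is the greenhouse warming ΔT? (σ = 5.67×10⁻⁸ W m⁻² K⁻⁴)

S = 1890/2.69² = 261.2 W m⁻².
T_eq = [S(1−A)/(4σ)]^(1/4) = [261.2×0.88/(4×5.67×10⁻⁸)]^(1/4) = 178.4 K.
ΔT = T_surf − T_eq = 222 − 178.4.

ΔT ≈ 43.6 K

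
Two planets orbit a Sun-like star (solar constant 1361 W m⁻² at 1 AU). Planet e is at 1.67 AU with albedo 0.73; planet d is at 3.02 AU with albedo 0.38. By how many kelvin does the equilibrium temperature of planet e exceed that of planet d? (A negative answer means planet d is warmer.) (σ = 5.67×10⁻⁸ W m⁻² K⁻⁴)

ΔT ≈ 13.1 K

T_eq = [S₀(1−A)/(4σd²)]^(1/4), so T ∝ (1−A)^(1/4) / √d.
T₁ = [1361×0.27/(4×5.67×10⁻⁸×1.67²)]^(1/4) = 155.25 K.
T₂ = [1361×0.62/(4×5.67×10⁻⁸×3.02²)]^(1/4) = 142.12 K.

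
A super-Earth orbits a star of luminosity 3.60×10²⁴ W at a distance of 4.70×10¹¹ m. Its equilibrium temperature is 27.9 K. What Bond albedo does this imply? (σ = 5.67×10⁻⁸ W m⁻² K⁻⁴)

A ≈ 0.89

Flux: S = L/(4πd²) = 3.60×10²⁴/(4π×(4.70×10¹¹)²) = 1.30 W m⁻².
From T_eq⁴ = S(1−A)/(4σ): 1−A = 4σT_eq⁴/S.
1−A = 4 × 5.67×10⁻⁸ × (27.9)⁴ / 1.30 = 0.106.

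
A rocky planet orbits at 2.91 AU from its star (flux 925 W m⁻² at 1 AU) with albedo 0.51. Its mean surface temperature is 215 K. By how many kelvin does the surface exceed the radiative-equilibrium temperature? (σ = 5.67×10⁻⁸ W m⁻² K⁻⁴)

S = 925/2.91² = 109.2 W m⁻².
T_eq = [S(1−A)/(4σ)]^(1/4) = [109.2×0.49/(4×5.67×10⁻⁸)]^(1/4) = 123.9 K.
ΔT = T_surf − T_eq = 215 − 123.9.

ΔT ≈ 91.1 K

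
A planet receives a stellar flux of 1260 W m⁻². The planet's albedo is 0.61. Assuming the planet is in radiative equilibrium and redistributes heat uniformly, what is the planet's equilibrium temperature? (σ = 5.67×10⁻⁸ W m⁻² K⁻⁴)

Energy balance: absorbed = emitted ⇒ πR²·S(1−A) = 4πR²·σT_eq⁴, so T_eq⁴ = S(1−A)/(4σ).
T_eq = [1260 × 0.39 / (4 × 5.67×10⁻⁸)]^(1/4) = (2.17×10⁹)^(1/4) = 216 K.

T_eq ≈ 216 K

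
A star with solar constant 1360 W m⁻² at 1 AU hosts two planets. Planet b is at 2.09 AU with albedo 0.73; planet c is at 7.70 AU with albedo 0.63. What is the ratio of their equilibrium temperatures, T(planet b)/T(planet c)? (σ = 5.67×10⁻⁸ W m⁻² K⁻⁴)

T_eq = [S₀(1−A)/(4σd²)]^(1/4), so T ∝ (1−A)^(1/4) / √d.
T₁ = [1360×0.27/(4×5.67×10⁻⁸×2.09²)]^(1/4) = 138.75 K.
T₂ = [1360×0.37/(4×5.67×10⁻⁸×7.70²)]^(1/4) = 78.21 K.

T₁/T₂ ≈ 1.774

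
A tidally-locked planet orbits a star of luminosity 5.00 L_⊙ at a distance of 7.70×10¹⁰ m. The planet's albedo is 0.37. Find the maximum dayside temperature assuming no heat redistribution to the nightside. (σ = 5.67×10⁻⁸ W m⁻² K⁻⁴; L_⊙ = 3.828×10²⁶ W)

L = 5.00 × 3.828×10²⁶ = 1.91×10²⁷ W.
Flux: S = L/(4πd²) = 1.91×10²⁷/(4π×(7.70×10¹⁰)²) = 2.57×10⁴ W m⁻².
With no redistribution each surface element balances locally: S(1−A) = σT⁴.
T = [2.57×10⁴ × 0.63 / 5.67×10⁻⁸]^(1/4) = (2.85×10¹¹)^(1/4) = 731 K.

T_ss ≈ 731 K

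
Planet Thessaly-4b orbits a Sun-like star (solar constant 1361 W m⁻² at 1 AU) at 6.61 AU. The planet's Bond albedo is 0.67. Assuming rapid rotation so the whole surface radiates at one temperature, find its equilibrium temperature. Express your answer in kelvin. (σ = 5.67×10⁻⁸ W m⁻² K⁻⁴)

Flux at 6.61 AU: S = 1361/6.61² = 31.1 W m⁻².
Energy balance: absorbed = emitted ⇒ πR²·S(1−A) = 4πR²·σT_eq⁴, so T_eq⁴ = S(1−A)/(4σ).
T_eq = [31.1 × 0.33 / (4 × 5.67×10⁻⁸)]^(1/4) = (4.53×10⁷)^(1/4) = 82.1 K.

T_eq ≈ 82.1 K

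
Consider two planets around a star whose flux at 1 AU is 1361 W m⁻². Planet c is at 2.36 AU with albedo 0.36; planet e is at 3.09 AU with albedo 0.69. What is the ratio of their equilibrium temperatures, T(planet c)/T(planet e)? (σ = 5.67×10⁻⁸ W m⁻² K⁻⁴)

T_eq = [S₀(1−A)/(4σd²)]^(1/4), so T ∝ (1−A)^(1/4) / √d.
T₁ = [1361×0.64/(4×5.67×10⁻⁸×2.36²)]^(1/4) = 162.05 K.
T₂ = [1361×0.31/(4×5.67×10⁻⁸×3.09²)]^(1/4) = 118.14 K.

T₁/T₂ ≈ 1.372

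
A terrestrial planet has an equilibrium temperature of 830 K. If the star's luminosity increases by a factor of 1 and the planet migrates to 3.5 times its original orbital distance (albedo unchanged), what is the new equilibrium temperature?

T_eq ≈ 444 K

T_eq ∝ L^(1/4) · d^(−1/2).
T′ = 830 × 1^(1/4) / 3.5^(1/2) = 444 K.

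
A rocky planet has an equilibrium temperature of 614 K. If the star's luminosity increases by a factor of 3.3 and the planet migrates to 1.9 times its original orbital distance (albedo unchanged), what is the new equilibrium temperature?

T_eq ≈ 600 K

T_eq ∝ L^(1/4) · d^(−1/2).
T′ = 614 × 3.3^(1/4) / 1.9^(1/2) = 600 K.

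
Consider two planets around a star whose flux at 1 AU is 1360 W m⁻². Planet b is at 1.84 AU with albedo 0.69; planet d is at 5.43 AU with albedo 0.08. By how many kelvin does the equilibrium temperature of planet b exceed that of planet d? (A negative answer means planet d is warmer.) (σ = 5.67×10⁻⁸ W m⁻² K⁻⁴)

T_eq = [S₀(1−A)/(4σd²)]^(1/4), so T ∝ (1−A)^(1/4) / √d.
T₁ = [1360×0.31/(4×5.67×10⁻⁸×1.84²)]^(1/4) = 153.08 K.
T₂ = [1360×0.92/(4×5.67×10⁻⁸×5.43²)]^(1/4) = 116.96 K.

ΔT ≈ 36.1 K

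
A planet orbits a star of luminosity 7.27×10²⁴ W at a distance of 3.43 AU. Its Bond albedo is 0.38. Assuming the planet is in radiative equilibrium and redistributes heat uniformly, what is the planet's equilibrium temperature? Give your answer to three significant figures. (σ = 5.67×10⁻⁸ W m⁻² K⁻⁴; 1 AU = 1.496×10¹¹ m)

d = 3.43 AU = 5.13×10¹¹ m.
Flux: S = L/(4πd²) = 7.27×10²⁴/(4π×(5.13×10¹¹)²) = 2.20 W m⁻².
Energy balance: absorbed = emitted ⇒ πR²·S(1−A) = 4πR²·σT_eq⁴, so T_eq⁴ = S(1−A)/(4σ).
T_eq = [2.20 × 0.62 / (4 × 5.67×10⁻⁸)]^(1/4) = (6.01×10⁶)^(1/4) = 49.5 K.

T_eq ≈ 49.5 K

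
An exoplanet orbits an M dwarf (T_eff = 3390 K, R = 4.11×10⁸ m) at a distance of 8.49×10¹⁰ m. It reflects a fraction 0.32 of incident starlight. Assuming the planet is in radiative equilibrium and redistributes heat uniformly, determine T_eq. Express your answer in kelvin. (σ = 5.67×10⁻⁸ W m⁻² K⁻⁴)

L = 4πR_⋆²σT_⋆⁴ = 4π(4.11×10⁸)² × 5.67×10⁻⁸ × (3390)⁴ = 1.59×10²⁵ W.
S = L/(4πd²) = 175 W m⁻².
Energy balance: absorbed = emitted ⇒ πR²·S(1−A) = 4πR²·σT_eq⁴, so T_eq⁴ = S(1−A)/(4σ).
T_eq = [175 × 0.68 / (4 × 5.67×10⁻⁸)]^(1/4) = (5.26×10⁸)^(1/4) = 151 K.

T_eq ≈ 151 K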